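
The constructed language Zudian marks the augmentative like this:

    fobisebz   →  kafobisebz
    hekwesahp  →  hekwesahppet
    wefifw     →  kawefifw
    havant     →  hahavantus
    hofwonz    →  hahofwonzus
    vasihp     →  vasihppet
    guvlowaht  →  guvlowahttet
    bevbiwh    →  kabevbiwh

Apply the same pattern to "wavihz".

wavihzzet

"wavihz" has second-to-last letter 'h'. The stems whose second-to-last letter is 'h' (vasihp → vasihppet, guvlowaht → guvlowahttet, hekwesahp → hekwesahppet) double the final consonant and add -et.
The other patterns: stems whose second-to-last letter is 'n' add ha- … -us around the stem; stems whose second-to-last letter is 'b', 'f' or 'w' add the prefix ka-.
So wavihz → wavihzzet.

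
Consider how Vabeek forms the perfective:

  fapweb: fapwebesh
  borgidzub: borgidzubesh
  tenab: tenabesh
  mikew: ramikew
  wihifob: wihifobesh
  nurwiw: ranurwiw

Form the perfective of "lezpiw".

ralezpiw

fapweb and mikew both have last vowel 'e' yet inflect differently (fapwebesh, ramikew), so the last vowel is not what conditions the rule; the final letter is.
"lezpiw" ends in -w. The stems ending in -w (nurwiw → ranurwiw, mikew → ramikew) add the prefix ra-.
The other pattern: stems ending in -b add -esh.
So lezpiw → ralezpiw.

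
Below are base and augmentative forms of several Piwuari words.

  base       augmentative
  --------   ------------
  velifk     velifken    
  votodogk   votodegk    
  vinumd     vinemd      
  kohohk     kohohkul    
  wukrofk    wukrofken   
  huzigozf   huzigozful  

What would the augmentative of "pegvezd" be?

velifk and votodogk both end in -k yet inflect differently (velifken, votodegk), so the final letter is not what conditions the rule; the second-to-last letter is.
"pegvezd" has second-to-last letter 'z'. The one such stem in the data (huzigozf → huzigozful) adds -ul, so the same rule applies.
So pegvezd → pegvezdul.

pegvezdul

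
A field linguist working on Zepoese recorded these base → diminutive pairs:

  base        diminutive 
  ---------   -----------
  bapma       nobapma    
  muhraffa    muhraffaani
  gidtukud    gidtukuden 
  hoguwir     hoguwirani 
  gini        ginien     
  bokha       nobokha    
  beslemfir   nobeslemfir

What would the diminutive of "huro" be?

"huro" begins with h-. The one such stem in the data (hoguwir → hoguwirani) adds -ani, so the same rule applies.
So huro → huroani.

huroani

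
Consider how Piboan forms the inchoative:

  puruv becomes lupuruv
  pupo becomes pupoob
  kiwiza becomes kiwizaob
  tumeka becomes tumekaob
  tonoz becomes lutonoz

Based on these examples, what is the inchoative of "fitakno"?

pupo and tonoz both have last vowel 'o' yet inflect differently (pupoob, lutonoz), so the last vowel is not what conditions the rule; whether the stem ends in a vowel or a consonant is.
"fitakno" ends in a vowel. The stems ending in a vowel (tumeka → tumekaob, pupo → pupoob, kiwiza → kiwizaob) add -ob.
The other pattern: stems ending in a consonant add the prefix lu-.
So fitakno → fitaknoob.

fitaknoob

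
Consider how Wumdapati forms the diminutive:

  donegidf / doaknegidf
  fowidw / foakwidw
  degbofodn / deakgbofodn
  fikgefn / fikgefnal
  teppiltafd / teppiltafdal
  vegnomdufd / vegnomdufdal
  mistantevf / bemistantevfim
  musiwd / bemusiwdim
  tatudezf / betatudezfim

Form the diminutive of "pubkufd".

degbofodn and fikgefn both end in -n yet inflect differently (deakgbofodn, fikgefnal), so the final letter is not what conditions the rule; the second-to-last letter is.
"pubkufd" has second-to-last letter 'f'. The stems whose second-to-last letter is 'f' (fikgefn → fikgefnal, teppiltafd → teppiltafdal, vegnomdufd → vegnomdufdal) add -al.
The other patterns: stems whose second-to-last letter is 'd' insert -ak- after the first vowel; stems whose second-to-last letter is 'v', 'w' or 'z' add be- … -im around the stem.
So pubkufd → pubkufdal.

pubkufdal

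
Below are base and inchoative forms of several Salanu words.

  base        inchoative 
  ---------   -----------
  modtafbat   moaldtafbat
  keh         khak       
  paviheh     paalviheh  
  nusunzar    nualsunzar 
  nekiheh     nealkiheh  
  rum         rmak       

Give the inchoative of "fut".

ftak

paviheh and keh both end in -h yet inflect differently (paalviheh, khak), so the final letter is not what conditions the rule; the number of vowels is.
"fut" has 1 vowel. The stems with 1 vowel (keh → khak, rum → rmak) delete the last vowel and add -ak.
So fut → ftak.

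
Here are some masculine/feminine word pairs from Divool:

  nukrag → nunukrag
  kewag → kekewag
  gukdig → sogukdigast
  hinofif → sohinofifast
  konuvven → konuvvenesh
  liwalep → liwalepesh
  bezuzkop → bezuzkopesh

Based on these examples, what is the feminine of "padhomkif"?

nukrag and gukdig both end in -g yet inflect differently (nunukrag, sogukdigast), so the final letter is not what conditions the rule; the last vowel is.
"padhomkif" has last vowel 'i'. The stems whose last vowel is 'i' (gukdig → sogukdigast, hinofif → sohinofifast) add so- … -ast around the stem.
The other patterns: stems whose last vowel is 'a' repeat the first consonant+vowel as a prefix; stems whose last vowel is 'e' or 'o' add -esh.
So padhomkif → sopadhomkifast.

sopadhomkifast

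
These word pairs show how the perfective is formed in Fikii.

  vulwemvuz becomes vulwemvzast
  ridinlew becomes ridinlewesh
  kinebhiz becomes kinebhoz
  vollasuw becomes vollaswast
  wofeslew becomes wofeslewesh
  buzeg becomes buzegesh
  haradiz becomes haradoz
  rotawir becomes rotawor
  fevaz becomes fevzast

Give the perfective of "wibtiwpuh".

"wibtiwpuh" has last vowel 'u'. The stems whose last vowel is 'u' (vulwemvuz → vulwemvzast, vollasuw → vollaswast) delete the last vowel and add -ast.
The other patterns: stems whose last vowel is 'i' change the last vowel to 'o'; stems whose last vowel is 'e' add -esh.
So wibtiwpuh → wibtiwphast.

wibtiwphast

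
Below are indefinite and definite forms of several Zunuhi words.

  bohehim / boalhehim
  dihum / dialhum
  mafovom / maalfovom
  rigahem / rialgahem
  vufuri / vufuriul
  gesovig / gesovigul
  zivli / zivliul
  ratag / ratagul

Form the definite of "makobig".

makobigul

"makobig" ends in -g. The stems ending in -g (gesovig → gesovigul, ratag → ratagul) add -ul.
So makobig → makobigul.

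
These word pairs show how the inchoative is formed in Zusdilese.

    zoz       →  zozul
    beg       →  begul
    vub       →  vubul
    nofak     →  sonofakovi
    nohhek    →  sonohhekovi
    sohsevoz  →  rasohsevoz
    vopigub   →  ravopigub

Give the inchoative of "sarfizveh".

"sarfizveh" has 3 vowels. The stems with 3 vowels (sohsevoz → rasohsevoz, vopigub → ravopigub) add the prefix ra-.
So sarfizveh → rasarfizveh.

rasarfizveh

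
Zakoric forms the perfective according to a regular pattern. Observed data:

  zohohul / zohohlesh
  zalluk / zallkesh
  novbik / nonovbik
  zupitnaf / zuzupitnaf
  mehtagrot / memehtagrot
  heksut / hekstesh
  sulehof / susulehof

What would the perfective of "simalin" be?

"simalin" has last vowel 'i'. The one such stem in the data (novbik → nonovbik) repeats the first consonant+vowel as a prefix (as do zupitnaf, mehtagrot), so the same rule applies.
So simalin → sisimalin.

sisimalin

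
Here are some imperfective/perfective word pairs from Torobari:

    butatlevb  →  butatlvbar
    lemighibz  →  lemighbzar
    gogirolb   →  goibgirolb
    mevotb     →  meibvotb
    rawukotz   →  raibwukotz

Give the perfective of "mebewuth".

butatlevb and gogirolb both end in -b yet inflect differently (butatlvbar, goibgirolb), so the final letter is not what conditions the rule; the second-to-last letter is.
"mebewuth" has second-to-last letter 't'. The stems whose second-to-last letter is 't' (mevotb → meibvotb, rawukotz → raibwukotz) insert -ib- after the first vowel.
The other pattern: stems whose second-to-last letter is 'b' or 'v' delete the last vowel and add -ar.
So mebewuth → meibbewuth.

meibbewuth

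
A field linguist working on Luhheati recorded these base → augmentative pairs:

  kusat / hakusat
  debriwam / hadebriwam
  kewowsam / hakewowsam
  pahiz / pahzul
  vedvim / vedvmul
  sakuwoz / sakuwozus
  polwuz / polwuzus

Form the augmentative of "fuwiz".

fuwzul

debriwam and vedvim both end in -m yet inflect differently (hadebriwam, vedvmul), so the final letter is not what conditions the rule; the last vowel is.
"fuwiz" has last vowel 'i'. The stems whose last vowel is 'i' (pahiz → pahzul, vedvim → vedvmul) delete the last vowel and add -ul.
So fuwiz → fuwzul.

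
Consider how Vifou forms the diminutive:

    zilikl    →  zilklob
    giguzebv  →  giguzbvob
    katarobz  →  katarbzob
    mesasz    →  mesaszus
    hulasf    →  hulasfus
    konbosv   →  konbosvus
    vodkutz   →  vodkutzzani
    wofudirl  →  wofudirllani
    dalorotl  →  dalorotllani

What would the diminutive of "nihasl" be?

katarobz and mesasz both end in -z yet inflect differently (katarbzob, mesaszus), so the final letter is not what conditions the rule; the second-to-last letter is.
"nihasl" has second-to-last letter 's'. The stems whose second-to-last letter is 's' (mesasz → mesaszus, hulasf → hulasfus, konbosv → konbosvus) add -us.
The other patterns: stems whose second-to-last letter is 'b' or 'k' delete the last vowel and add -ob; stems whose second-to-last letter is 'r' or 't' double the final consonant and add -ani.
So nihasl → nihaslus.

nihaslus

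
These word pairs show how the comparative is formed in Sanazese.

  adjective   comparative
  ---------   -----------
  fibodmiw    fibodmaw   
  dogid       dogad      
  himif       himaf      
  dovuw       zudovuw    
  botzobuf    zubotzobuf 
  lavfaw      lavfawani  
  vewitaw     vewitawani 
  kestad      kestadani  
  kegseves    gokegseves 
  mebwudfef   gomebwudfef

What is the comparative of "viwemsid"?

fibodmiw and dovuw both end in -w yet inflect differently (fibodmaw, zudovuw), so the final letter is not what conditions the rule; the last vowel is.
"viwemsid" has last vowel 'i'. The stems whose last vowel is 'i' (fibodmiw → fibodmaw, dogid → dogad, himif → himaf) change the last vowel to 'a'.
The other patterns: stems whose last vowel is 'u' add the prefix zu-; stems whose last vowel is 'a' add -ani; stems whose last vowel is 'e' add the prefix go-.
So viwemsid → viwemsad.

viwemsad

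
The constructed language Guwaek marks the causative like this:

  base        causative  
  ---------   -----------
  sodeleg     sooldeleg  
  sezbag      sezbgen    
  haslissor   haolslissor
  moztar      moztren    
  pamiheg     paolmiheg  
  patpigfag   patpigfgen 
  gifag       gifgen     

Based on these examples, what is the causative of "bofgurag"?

bofgurgen

sezbag and sodeleg both end in -g yet inflect differently (sezbgen, sooldeleg), so the final letter is not what conditions the rule; the last vowel is.
"bofgurag" has last vowel 'a'. The stems whose last vowel is 'a' (sezbag → sezbgen, moztar → moztren, gifag → gifgen) delete the last vowel and add -en.
The other pattern: stems whose last vowel is 'e' or 'o' insert -ol- after the first vowel.
So bofgurag → bofgurgen.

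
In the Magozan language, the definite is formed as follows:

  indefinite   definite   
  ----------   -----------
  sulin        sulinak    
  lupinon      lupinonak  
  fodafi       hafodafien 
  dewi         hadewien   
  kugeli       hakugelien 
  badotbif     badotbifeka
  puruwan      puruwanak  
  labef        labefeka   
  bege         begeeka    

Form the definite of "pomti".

hapomtien

sulin and kugeli both have last vowel 'i' yet inflect differently (sulinak, hakugelien), so the last vowel is not what conditions the rule; the final letter is.
"pomti" ends in -i. The stems ending in -i (kugeli → hakugelien, fodafi → hafodafien, dewi → hadewien) add ha- … -en around the stem.
So pomti → hapomtien.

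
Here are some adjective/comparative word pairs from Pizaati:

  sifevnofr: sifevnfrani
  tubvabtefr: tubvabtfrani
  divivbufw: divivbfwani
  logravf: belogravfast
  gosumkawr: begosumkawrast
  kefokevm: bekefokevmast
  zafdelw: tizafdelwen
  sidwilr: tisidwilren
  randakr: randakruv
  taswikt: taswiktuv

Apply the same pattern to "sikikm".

sifevnofr and gosumkawr both end in -r yet inflect differently (sifevnfrani, begosumkawrast), so the final letter is not what conditions the rule; the second-to-last letter is.
"sikikm" has second-to-last letter 'k'. The stems whose second-to-last letter is 'k' (randakr → randakruv, taswikt → taswiktuv) add -uv.
The other patterns: stems whose second-to-last letter is 'f' delete the last vowel and add -ani; stems whose second-to-last letter is 'v' or 'w' add be- … -ast around the stem; stems whose second-to-last letter is 'l' add ti- … -en around the stem.
So sikikm → sikikmuv.

sikikmuv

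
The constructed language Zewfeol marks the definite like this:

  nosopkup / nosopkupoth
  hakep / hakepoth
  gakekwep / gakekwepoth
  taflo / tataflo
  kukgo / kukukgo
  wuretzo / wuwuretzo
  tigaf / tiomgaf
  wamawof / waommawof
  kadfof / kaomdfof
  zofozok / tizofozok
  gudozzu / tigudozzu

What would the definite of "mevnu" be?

taflo and wamawof both have last vowel 'o' yet inflect differently (tataflo, waommawof), so the last vowel is not what conditions the rule; the final letter is.
"mevnu" ends in -u. The one such stem in the data (gudozzu → tigudozzu) adds the prefix ti-, so the same rule applies.
So mevnu → timevnu.

timevnu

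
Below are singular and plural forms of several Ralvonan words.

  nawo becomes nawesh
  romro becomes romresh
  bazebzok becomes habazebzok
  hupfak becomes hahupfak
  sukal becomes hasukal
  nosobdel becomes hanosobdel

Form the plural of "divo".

divesh

"divo" ends in a vowel. The stems ending in a vowel (nawo → nawesh, romro → romresh) drop the final letter and add -esh.
The other pattern: stems ending in a consonant add the prefix ha-.
So divo → divesh.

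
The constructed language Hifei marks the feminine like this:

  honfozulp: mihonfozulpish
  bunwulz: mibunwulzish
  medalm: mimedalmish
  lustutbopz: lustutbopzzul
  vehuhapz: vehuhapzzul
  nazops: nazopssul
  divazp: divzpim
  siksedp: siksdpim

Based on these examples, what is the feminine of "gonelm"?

bunwulz and lustutbopz both end in -z yet inflect differently (mibunwulzish, lustutbopzzul), so the final letter is not what conditions the rule; the second-to-last letter is.
"gonelm" has second-to-last letter 'l'. The stems whose second-to-last letter is 'l' (honfozulp → mihonfozulpish, bunwulz → mibunwulzish, medalm → mimedalmish) add mi- … -ish around the stem.
The other patterns: stems whose second-to-last letter is 'p' double the final consonant and add -ul; stems whose second-to-last letter is 'd' or 'z' delete the last vowel and add -im.
So gonelm → migonelmish.

migonelmish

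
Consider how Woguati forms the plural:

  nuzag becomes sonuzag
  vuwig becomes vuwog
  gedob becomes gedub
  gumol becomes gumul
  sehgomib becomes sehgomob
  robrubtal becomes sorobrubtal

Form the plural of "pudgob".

gumol and robrubtal both end in -l yet inflect differently (gumul, sorobrubtal), so the final letter is not what conditions the rule; the last vowel is.
"pudgob" has last vowel 'o'. The stems whose last vowel is 'o' (gumol → gumul, gedob → gedub) change the last vowel to 'u'.
The other patterns: stems whose last vowel is 'a' add the prefix so-; stems whose last vowel is 'i' change the last vowel to 'o'.
So pudgob → pudgub.

pudgub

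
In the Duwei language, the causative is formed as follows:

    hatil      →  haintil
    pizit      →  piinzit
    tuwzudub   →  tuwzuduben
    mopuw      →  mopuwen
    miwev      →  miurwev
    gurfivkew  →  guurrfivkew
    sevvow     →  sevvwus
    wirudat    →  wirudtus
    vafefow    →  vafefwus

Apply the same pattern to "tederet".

teurderet

mopuw and gurfivkew both end in -w yet inflect differently (mopuwen, guurrfivkew), so the final letter is not what conditions the rule; the last vowel is.
"tederet" has last vowel 'e'. The stems whose last vowel is 'e' (miwev → miurwev, gurfivkew → guurrfivkew) insert -ur- after the first vowel.
The other patterns: stems whose last vowel is 'i' insert -in- after the first vowel; stems whose last vowel is 'u' add -en; stems whose last vowel is 'a' or 'o' delete the last vowel and add -us.
So tederet → teurderet.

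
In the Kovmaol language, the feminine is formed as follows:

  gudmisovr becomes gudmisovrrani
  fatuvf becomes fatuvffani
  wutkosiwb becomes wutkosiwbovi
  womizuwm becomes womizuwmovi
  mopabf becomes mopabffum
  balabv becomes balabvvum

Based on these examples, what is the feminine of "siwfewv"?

fatuvf and mopabf both end in -f yet inflect differently (fatuvffani, mopabffum), so the final letter is not what conditions the rule; the second-to-last letter is.
"siwfewv" has second-to-last letter 'w'. The stems whose second-to-last letter is 'w' (wutkosiwb → wutkosiwbovi, womizuwm → womizuwmovi) add -ovi.
The other patterns: stems whose second-to-last letter is 'v' double the final consonant and add -ani; stems whose second-to-last letter is 'b' double the final consonant and add -um.
So siwfewv → siwfewvovi.

siwfewvovi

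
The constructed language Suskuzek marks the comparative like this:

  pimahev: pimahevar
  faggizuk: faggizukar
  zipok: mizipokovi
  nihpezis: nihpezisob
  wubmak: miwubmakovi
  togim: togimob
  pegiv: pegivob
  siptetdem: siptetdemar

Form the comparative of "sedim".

sedimob

pimahev and pegiv both end in -v yet inflect differently (pimahevar, pegivob), so the final letter is not what conditions the rule; the last vowel is.
"sedim" has last vowel 'i'. The stems whose last vowel is 'i' (pegiv → pegivob, nihpezis → nihpezisob, togim → togimob) add -ob.
So sedim → sedimob.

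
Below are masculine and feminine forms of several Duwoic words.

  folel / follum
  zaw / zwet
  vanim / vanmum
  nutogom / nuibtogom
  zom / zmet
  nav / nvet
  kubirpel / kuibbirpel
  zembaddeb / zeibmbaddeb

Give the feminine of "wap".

zom and vanim both end in -m yet inflect differently (zmet, vanmum), so the final letter is not what conditions the rule; the number of vowels is.
"wap" has 1 vowel. The stems with 1 vowel (nav → nvet, zom → zmet, zaw → zwet) delete the last vowel and add -et.
The other patterns: stems with 2 vowels delete the last vowel and add -um; stems with 3 vowels insert -ib- after the first vowel.
So wap → wpet.

wpet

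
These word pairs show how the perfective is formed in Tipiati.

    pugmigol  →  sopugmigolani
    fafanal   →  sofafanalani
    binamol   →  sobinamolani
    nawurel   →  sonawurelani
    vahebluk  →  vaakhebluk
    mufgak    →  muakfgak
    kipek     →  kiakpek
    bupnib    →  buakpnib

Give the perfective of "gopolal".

sogopolalani

"gopolal" ends in -l. The stems ending in -l (pugmigol → sopugmigolani, fafanal → sofafanalani, binamol → sobinamolani) add so- … -ani around the stem.
The other pattern: stems ending in -b or -k insert -ak- after the first vowel.
So gopolal → sogopolalani.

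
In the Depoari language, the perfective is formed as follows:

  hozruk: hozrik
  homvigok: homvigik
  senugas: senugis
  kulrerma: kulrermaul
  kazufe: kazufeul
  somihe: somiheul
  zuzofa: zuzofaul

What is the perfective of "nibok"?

senugas and zuzofa both have last vowel 'a' yet inflect differently (senugis, zuzofaul), so the last vowel is not what conditions the rule; whether the stem ends in a vowel or a consonant is.
"nibok" ends in a consonant. The stems ending in a consonant (senugas → senugis, homvigok → homvigik, hozruk → hozrik) change the last vowel to 'i'.
The other pattern: stems ending in a vowel add -ul.
So nibok → nibik.

nibik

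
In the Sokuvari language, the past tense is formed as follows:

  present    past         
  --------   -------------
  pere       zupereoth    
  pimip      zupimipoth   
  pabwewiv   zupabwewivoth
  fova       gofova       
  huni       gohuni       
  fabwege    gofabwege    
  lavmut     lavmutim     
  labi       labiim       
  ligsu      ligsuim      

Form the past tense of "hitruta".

"hitruta" begins with h-. The one such stem in the data (huni → gohuni) adds the prefix go-, so the same rule applies.
The other patterns: stems beginning with p- add zu- … -oth around the stem; stems beginning with l- add -im.
So hitruta → gohitruta.

gohitruta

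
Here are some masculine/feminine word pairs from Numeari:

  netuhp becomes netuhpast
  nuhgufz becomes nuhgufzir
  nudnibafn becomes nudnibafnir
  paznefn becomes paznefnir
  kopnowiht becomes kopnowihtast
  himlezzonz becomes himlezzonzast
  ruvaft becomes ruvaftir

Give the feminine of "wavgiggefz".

wavgiggefzir

"wavgiggefz" has second-to-last letter 'f'. The stems whose second-to-last letter is 'f' (nuhgufz → nuhgufzir, nudnibafn → nudnibafnir, ruvaft → ruvaftir) add -ir.
The other pattern: stems whose second-to-last letter is 'h' or 'n' add -ast.
So wavgiggefz → wavgiggefzir.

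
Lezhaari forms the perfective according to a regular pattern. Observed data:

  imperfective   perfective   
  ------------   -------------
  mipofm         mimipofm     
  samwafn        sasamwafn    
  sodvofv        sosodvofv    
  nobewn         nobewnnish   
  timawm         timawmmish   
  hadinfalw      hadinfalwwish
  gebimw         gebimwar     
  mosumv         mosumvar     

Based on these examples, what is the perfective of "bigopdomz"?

bigopdomzar

samwafn and nobewn both end in -n yet inflect differently (sasamwafn, nobewnnish), so the final letter is not what conditions the rule; the second-to-last letter is.
"bigopdomz" has second-to-last letter 'm'. The stems whose second-to-last letter is 'm' (gebimw → gebimwar, mosumv → mosumvar) add -ar.
The other patterns: stems whose second-to-last letter is 'f' repeat the first consonant+vowel as a prefix; stems whose second-to-last letter is 'l' or 'w' double the final consonant and add -ish.
So bigopdomz → bigopdomzar.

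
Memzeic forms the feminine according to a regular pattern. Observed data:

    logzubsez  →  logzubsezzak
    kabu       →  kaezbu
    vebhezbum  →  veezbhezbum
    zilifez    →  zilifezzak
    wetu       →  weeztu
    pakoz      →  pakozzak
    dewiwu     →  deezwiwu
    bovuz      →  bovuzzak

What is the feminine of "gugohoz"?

bovuz and kabu both have last vowel 'u' yet inflect differently (bovuzzak, kaezbu), so the last vowel is not what conditions the rule; the final letter is.
"gugohoz" ends in -z. The stems ending in -z (zilifez → zilifezzak, pakoz → pakozzak, logzubsez → logzubsezzak) double the final consonant and add -ak.
The other pattern: stems ending in -m or -u insert -ez- after the first vowel.
So gugohoz → gugohozzak.

gugohozzak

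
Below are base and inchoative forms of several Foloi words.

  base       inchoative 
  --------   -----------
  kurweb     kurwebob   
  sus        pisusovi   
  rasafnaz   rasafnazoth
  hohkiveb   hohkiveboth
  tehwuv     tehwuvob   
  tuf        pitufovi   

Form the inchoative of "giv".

kurweb and hohkiveb both end in -b yet inflect differently (kurwebob, hohkiveboth), so the final letter is not what conditions the rule; the number of vowels is.
"giv" has 1 vowel. The stems with 1 vowel (sus → pisusovi, tuf → pitufovi) add pi- … -ovi around the stem.
So giv → pigivovi.

pigivovi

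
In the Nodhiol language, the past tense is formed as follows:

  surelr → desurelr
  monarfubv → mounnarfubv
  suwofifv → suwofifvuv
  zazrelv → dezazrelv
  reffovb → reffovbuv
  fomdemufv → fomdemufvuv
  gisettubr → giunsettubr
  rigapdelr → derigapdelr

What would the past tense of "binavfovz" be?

binavfovzuv

gisettubr and rigapdelr both end in -r yet inflect differently (giunsettubr, derigapdelr), so the final letter is not what conditions the rule; the second-to-last letter is.
"binavfovz" has second-to-last letter 'v'. The one such stem in the data (reffovb → reffovbuv) adds -uv, so the same rule applies.
The other patterns: stems whose second-to-last letter is 'b' insert -un- after the first vowel; stems whose second-to-last letter is 'l' add the prefix de-.
So binavfovz → binavfovzuv.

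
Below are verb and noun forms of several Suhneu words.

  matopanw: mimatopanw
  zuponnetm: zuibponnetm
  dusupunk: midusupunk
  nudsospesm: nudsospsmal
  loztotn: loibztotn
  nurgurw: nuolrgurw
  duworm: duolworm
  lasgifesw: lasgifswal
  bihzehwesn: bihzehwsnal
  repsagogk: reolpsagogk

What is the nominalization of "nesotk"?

loztotn and bihzehwesn both end in -n yet inflect differently (loibztotn, bihzehwsnal), so the final letter is not what conditions the rule; the second-to-last letter is.
"nesotk" has second-to-last letter 't'. The stems whose second-to-last letter is 't' (zuponnetm → zuibponnetm, loztotn → loibztotn) insert -ib- after the first vowel.
So nesotk → neibsotk.

neibsotk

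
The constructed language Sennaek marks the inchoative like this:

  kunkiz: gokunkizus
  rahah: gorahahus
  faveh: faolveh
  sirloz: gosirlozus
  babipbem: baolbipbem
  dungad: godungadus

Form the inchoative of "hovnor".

gohovnorus

faveh and rahah both end in -h yet inflect differently (faolveh, gorahahus), so the final letter is not what conditions the rule; the last vowel is.
"hovnor" has last vowel 'o'. The one such stem in the data (sirloz → gosirlozus) adds go- … -us around the stem, so the same rule applies.
The other pattern: stems whose last vowel is 'e' insert -ol- after the first vowel.
So hovnor → gohovnorus.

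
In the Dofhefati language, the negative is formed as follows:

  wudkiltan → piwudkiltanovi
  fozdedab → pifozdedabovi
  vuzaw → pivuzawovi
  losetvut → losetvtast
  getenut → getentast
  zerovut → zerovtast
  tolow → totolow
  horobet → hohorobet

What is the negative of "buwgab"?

pibuwgabovi

"buwgab" has last vowel 'a'. The stems whose last vowel is 'a' (wudkiltan → piwudkiltanovi, fozdedab → pifozdedabovi, vuzaw → pivuzawovi) add pi- … -ovi around the stem.
So buwgab → pibuwgabovi.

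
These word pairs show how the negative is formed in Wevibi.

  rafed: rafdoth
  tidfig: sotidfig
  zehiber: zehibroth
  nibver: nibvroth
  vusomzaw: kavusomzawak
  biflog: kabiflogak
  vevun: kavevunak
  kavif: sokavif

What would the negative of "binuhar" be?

kabinuharak

tidfig and biflog both end in -g yet inflect differently (sotidfig, kabiflogak), so the final letter is not what conditions the rule; the last vowel is.
"binuhar" has last vowel 'a'. The one such stem in the data (vusomzaw → kavusomzawak) adds ka- … -ak around the stem, so the same rule applies.
So binuhar → kabinuharak.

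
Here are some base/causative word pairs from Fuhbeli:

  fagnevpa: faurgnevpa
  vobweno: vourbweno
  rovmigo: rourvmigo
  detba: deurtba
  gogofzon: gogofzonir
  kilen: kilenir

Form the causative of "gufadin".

vobweno and gogofzon both have last vowel 'o' yet inflect differently (vourbweno, gogofzonir), so the last vowel is not what conditions the rule; whether the stem ends in a vowel or a consonant is.
"gufadin" ends in a consonant. The stems ending in a consonant (gogofzon → gogofzonir, kilen → kilenir) add -ir.
The other pattern: stems ending in a vowel insert -ur- after the first vowel.
So gufadin → gufadinir.

gufadinir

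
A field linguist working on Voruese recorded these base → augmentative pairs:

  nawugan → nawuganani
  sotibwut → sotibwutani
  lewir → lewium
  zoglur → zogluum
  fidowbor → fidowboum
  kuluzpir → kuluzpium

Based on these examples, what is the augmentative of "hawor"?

hawoum

zoglur and sotibwut both have last vowel 'u' yet inflect differently (zogluum, sotibwutani), so the last vowel is not what conditions the rule; the final letter is.
"hawor" ends in -r. The stems ending in -r (fidowbor → fidowboum, kuluzpir → kuluzpium, zoglur → zogluum) drop the final letter and add -um.
The other pattern: stems ending in -n or -t add -ani.
So hawor → hawoum.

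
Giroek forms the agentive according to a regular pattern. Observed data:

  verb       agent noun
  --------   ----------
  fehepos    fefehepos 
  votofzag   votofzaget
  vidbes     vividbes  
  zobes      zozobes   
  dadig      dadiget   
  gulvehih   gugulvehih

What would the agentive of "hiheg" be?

dadig and gulvehih both have last vowel 'i' yet inflect differently (dadiget, gugulvehih), so the last vowel is not what conditions the rule; the final letter is.
"hiheg" ends in -g. The stems ending in -g (dadig → dadiget, votofzag → votofzaget) add -et.
So hiheg → hiheget.

hiheget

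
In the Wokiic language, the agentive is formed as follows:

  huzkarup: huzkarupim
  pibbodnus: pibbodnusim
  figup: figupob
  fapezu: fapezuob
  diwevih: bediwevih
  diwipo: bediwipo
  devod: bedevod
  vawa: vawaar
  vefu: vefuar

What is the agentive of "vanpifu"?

huzkarup and figup both end in -p yet inflect differently (huzkarupim, figupob), so the final letter is not what conditions the rule; the first letter is.
"vanpifu" begins with v-. The stems beginning with v- (vawa → vawaar, vefu → vefuar) add -ar.
The other patterns: stems beginning with h- or p- add -im; stems beginning with f- add -ob; stems beginning with d- add the prefix be-.
So vanpifu → vanpifuar.

vanpifuar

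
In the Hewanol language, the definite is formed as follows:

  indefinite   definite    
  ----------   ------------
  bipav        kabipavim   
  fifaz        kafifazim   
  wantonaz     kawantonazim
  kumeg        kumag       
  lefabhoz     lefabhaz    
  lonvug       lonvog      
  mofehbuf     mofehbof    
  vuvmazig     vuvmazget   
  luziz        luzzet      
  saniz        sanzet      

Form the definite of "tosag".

fifaz and lefabhoz both end in -z yet inflect differently (kafifazim, lefabhaz), so the final letter is not what conditions the rule; the last vowel is.
"tosag" has last vowel 'a'. The stems whose last vowel is 'a' (bipav → kabipavim, fifaz → kafifazim, wantonaz → kawantonazim) add ka- … -im around the stem.
So tosag → katosagim.

katosagim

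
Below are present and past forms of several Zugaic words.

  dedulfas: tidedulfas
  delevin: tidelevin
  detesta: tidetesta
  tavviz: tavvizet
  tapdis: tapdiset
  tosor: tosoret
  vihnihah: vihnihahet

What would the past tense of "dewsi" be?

"dewsi" begins with d-. The stems beginning with d- (dedulfas → tidedulfas, delevin → tidelevin, detesta → tidetesta) add the prefix ti-.
The other pattern: stems beginning with t- or v- add -et.
So dewsi → tidewsi.

tidewsi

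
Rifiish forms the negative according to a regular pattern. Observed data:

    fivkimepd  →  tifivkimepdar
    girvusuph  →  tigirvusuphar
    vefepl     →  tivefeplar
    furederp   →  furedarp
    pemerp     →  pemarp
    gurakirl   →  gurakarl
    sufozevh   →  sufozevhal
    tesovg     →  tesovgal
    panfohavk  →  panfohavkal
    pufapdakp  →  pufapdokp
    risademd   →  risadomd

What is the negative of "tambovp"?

vefepl and gurakirl both end in -l yet inflect differently (tivefeplar, gurakarl), so the final letter is not what conditions the rule; the second-to-last letter is.
"tambovp" has second-to-last letter 'v'. The stems whose second-to-last letter is 'v' (sufozevh → sufozevhal, tesovg → tesovgal, panfohavk → panfohavkal) add -al.
So tambovp → tambovpal.

tambovpal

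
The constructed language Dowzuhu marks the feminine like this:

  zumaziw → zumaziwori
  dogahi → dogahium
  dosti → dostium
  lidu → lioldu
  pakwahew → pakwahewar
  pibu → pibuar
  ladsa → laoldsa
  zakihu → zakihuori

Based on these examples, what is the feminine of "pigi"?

pibu and lidu both end in -u yet inflect differently (pibuar, lioldu), so the final letter is not what conditions the rule; the first letter is.
"pigi" begins with p-. The stems beginning with p- (pibu → pibuar, pakwahew → pakwahewar) add -ar.
The other patterns: stems beginning with l- insert -ol- after the first vowel; stems beginning with z- add -ori; stems beginning with d- add -um.
So pigi → pigiar.

pigiar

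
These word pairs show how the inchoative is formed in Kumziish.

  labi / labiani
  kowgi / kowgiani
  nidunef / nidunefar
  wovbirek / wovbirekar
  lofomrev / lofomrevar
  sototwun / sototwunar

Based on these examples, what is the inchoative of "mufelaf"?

mufelafar

labi and lofomrev both begin with l- yet inflect differently (labiani, lofomrevar), so the first letter is not what conditions the rule; whether the stem ends in a vowel or a consonant is.
"mufelaf" ends in a consonant. The stems ending in a consonant (nidunef → nidunefar, wovbirek → wovbirekar, lofomrev → lofomrevar) add -ar.
So mufelaf → mufelafar.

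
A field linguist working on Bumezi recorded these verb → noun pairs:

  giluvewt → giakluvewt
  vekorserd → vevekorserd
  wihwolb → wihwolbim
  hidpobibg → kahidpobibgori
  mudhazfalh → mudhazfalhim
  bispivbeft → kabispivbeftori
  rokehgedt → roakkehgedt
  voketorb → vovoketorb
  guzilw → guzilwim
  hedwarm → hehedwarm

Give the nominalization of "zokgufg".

kazokgufgori

voketorb and wihwolb both end in -b yet inflect differently (vovoketorb, wihwolbim), so the final letter is not what conditions the rule; the second-to-last letter is.
"zokgufg" has second-to-last letter 'f'. The one such stem in the data (bispivbeft → kabispivbeftori) adds ka- … -ori around the stem, so the same rule applies.
The other patterns: stems whose second-to-last letter is 'r' repeat the first consonant+vowel as a prefix; stems whose second-to-last letter is 'l' add -im; stems whose second-to-last letter is 'd' or 'w' insert -ak- after the first vowel.
So zokgufg → kazokgufgori.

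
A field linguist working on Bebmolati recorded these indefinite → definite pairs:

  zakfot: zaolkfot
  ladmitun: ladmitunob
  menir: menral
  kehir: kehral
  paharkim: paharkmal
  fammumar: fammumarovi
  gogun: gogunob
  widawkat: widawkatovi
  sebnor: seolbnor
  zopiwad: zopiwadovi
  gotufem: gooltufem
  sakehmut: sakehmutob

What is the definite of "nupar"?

fammumar and menir both end in -r yet inflect differently (fammumarovi, menral), so the final letter is not what conditions the rule; the last vowel is.
"nupar" has last vowel 'a'. The stems whose last vowel is 'a' (fammumar → fammumarovi, widawkat → widawkatovi, zopiwad → zopiwadovi) add -ovi.
The other patterns: stems whose last vowel is 'i' delete the last vowel and add -al; stems whose last vowel is 'e' or 'o' insert -ol- after the first vowel; stems whose last vowel is 'u' add -ob.
So nupar → nuparovi.

nuparovi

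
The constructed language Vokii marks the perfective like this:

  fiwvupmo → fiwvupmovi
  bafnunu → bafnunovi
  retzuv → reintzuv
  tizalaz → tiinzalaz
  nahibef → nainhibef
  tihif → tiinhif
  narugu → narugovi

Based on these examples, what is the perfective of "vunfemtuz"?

vuinnfemtuz

retzuv and narugu both have last vowel 'u' yet inflect differently (reintzuv, narugovi), so the last vowel is not what conditions the rule; whether the stem ends in a vowel or a consonant is.
"vunfemtuz" ends in a consonant. The stems ending in a consonant (tihif → tiinhif, nahibef → nainhibef, retzuv → reintzuv) insert -in- after the first vowel.
So vunfemtuz → vuinnfemtuz.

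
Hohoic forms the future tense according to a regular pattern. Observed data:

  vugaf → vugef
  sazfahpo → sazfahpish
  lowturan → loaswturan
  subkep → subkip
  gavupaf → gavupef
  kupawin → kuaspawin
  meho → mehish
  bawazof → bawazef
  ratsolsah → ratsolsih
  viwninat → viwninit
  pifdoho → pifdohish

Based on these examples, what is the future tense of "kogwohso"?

kogwohsish

bawazof and pifdoho both have last vowel 'o' yet inflect differently (bawazef, pifdohish), so the last vowel is not what conditions the rule; the final letter is.
"kogwohso" ends in -o. The stems ending in -o (pifdoho → pifdohish, meho → mehish, sazfahpo → sazfahpish) drop the final letter and add -ish.
The other patterns: stems ending in -f change the last vowel to 'e'; stems ending in -n insert -as- after the first vowel; stems ending in -h, -p or -t change the last vowel to 'i'.
So kogwohso → kogwohsish.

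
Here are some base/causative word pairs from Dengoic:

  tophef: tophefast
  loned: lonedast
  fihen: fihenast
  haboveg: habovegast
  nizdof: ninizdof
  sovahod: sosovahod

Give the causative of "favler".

favlerast

"favler" has last vowel 'e'. The stems whose last vowel is 'e' (tophef → tophefast, loned → lonedast, fihen → fihenast) add -ast.
So favler → favlerast.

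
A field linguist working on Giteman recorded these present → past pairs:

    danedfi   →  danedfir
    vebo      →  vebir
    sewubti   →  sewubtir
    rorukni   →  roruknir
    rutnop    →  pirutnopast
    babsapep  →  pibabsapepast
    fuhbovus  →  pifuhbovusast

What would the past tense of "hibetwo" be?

hibetwir

vebo and rutnop both have last vowel 'o' yet inflect differently (vebir, pirutnopast), so the last vowel is not what conditions the rule; whether the stem ends in a vowel or a consonant is.
"hibetwo" ends in a vowel. The stems ending in a vowel (danedfi → danedfir, vebo → vebir, sewubti → sewubtir) drop the final letter and add -ir.
The other pattern: stems ending in a consonant add pi- … -ast around the stem.
So hibetwo → hibetwir.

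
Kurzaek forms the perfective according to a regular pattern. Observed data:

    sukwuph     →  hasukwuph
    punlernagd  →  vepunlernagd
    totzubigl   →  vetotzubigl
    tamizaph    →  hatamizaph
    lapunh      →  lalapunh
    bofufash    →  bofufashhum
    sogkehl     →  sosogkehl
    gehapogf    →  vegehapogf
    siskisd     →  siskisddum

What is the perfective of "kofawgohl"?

punlernagd and siskisd both end in -d yet inflect differently (vepunlernagd, siskisddum), so the final letter is not what conditions the rule; the second-to-last letter is.
"kofawgohl" has second-to-last letter 'h'. The one such stem in the data (sogkehl → sosogkehl) repeats the first consonant+vowel as a prefix (as does lapunh), so the same rule applies.
So kofawgohl → kokofawgohl.

kokofawgohl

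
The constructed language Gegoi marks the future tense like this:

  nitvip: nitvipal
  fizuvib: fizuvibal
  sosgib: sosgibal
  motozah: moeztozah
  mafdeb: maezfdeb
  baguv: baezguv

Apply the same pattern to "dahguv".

"dahguv" has last vowel 'u'. The one such stem in the data (baguv → baezguv) inserts -ez- after the first vowel (as do motozah, mafdeb), so the same rule applies.
So dahguv → daezhguv.

daezhguv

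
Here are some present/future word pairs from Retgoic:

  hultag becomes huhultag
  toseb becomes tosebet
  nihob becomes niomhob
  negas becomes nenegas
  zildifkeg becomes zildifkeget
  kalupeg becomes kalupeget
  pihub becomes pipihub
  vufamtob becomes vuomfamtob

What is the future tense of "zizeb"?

"zizeb" has last vowel 'e'. The stems whose last vowel is 'e' (zildifkeg → zildifkeget, toseb → tosebet, kalupeg → kalupeget) add -et.
The other patterns: stems whose last vowel is 'o' insert -om- after the first vowel; stems whose last vowel is 'a' or 'u' repeat the first consonant+vowel as a prefix.
So zizeb → zizebet.

zizebet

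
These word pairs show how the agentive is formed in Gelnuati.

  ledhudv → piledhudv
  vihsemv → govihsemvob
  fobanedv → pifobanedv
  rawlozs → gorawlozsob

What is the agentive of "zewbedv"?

pizewbedv

"zewbedv" has second-to-last letter 'd'. The stems whose second-to-last letter is 'd' (ledhudv → piledhudv, fobanedv → pifobanedv) add the prefix pi-.
The other pattern: stems whose second-to-last letter is 'm' or 'z' add go- … -ob around the stem.
So zewbedv → pizewbedv.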